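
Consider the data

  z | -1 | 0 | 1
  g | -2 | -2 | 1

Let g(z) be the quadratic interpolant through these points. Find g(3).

Evaluate each Lagrange basis at z = 3:
L_0(3) = (3)·(2)/[(-1)·(-2)] = 3
L_1(3) = (4)·(2)/[(1)·(-1)] = -8
L_2(3) = (4)·(3)/[(2)·(1)] = 6
Sum: (-2)·(3) + (-2)·(-8) + 1·(6) = 16

16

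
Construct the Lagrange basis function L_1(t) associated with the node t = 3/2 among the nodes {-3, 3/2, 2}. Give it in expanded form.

L_1(t) = (t + 3)(t - 2) / [(9/2)·(-1/2)]
       = (t^2 + t - 6) / (-9/4)

L_1(t) = -(4/9)t^2 - (4/9)t + 8/3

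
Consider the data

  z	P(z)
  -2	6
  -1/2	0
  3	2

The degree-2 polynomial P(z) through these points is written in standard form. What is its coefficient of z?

Build the Lagrange basis polynomials:
L_0(z) = (z + 1/2)(z - 3) / [15/2] = (2/15)z^2 - (1/3)z - 1/5
L_1(z) = (z + 2)(z - 3) / [-21/4] = -(4/21)z^2 + (4/21)z + 8/7
L_2(z) = (z + 2)(z + 1/2) / [35/2] = (2/35)z^2 + (1/7)z + 2/35
P(z) = 6·L_0 + 0·L_1 + 2·L_2
Only the coefficient of z is needed; take it from each L_i and combine:
6·(-1/3) + 0·(4/21) + 2·(1/7) = -12/7

-12/7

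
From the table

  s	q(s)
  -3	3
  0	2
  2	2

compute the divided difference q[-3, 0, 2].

1/15

q[-3,0] = (2 - 3) / (0 - (-3)) = -1/3
q[0,2] = (2 - 2) / (2 - 0) = 0
q[-3,0,2] = (0 - (-1/3)) / (2 - (-3)) = 1/15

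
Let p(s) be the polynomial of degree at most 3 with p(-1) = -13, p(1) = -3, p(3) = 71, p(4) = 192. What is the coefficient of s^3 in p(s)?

4

L_0(s) = (s - 1)(s - 3)(s - 4) / [-40] = -(1/40)s^3 + (1/5)s^2 - (19/40)s + 3/10
L_1(s) = (s + 1)(s - 3)(s - 4) / [12] = (1/12)s^3 - (1/2)s^2 + (5/12)s + 1
L_2(s) = (s + 1)(s - 1)(s - 4) / [-8] = -(1/8)s^3 + (1/2)s^2 + (1/8)s - 1/2
L_3(s) = (s + 1)(s - 1)(s - 3) / [15] = (1/15)s^3 - (1/5)s^2 - (1/15)s + 1/5
p(s) = (-13)·L_0 + (-3)·L_1 + 71·L_2 + 192·L_3
Only the coefficient of s^3 is needed; take it from each L_i and combine:
(-13)·(-1/40) + (-3)·(1/12) + 71·(-1/8) + 192·(1/15) = 4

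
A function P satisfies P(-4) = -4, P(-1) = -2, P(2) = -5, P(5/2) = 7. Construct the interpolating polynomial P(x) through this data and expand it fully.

P(x) = (935/819)x^3 + (5155/1638)x^2 - (12403/1638)x - 9482/819

L_0(x) = (x + 1)(x - 2)(x - 5/2) / [-117] = -(1/117)x^3 + (7/234)x^2 - (1/234)x - 5/117
L_1(x) = (x + 4)(x - 2)(x - 5/2) / [63/2] = (2/63)x^3 - (1/63)x^2 - (26/63)x + 40/63
L_2(x) = (x + 4)(x + 1)(x - 5/2) / [-9] = -(1/9)x^3 - (5/18)x^2 + (17/18)x + 10/9
L_3(x) = (x + 4)(x + 1)(x - 2) / [91/8] = (8/91)x^3 + (24/91)x^2 - (48/91)x - 64/91
P(x) = (-4)·L_0 + (-2)·L_1 + (-5)·L_2 + 7·L_3
  (-4)·L_0(x) = (4/117)x^3 - (14/117)x^2 + (2/117)x + 20/117
  (-2)·L_1(x) = -(4/63)x^3 + (2/63)x^2 + (52/63)x - 80/63
  (-5)·L_2(x) = (5/9)x^3 + (25/18)x^2 - (85/18)x - 50/9
  7·L_3(x) = (8/13)x^3 + (24/13)x^2 - (48/13)x - 64/13
Adding term by term: (935/819)x^3 + (5155/1638)x^2 - (12403/1638)x - 9482/819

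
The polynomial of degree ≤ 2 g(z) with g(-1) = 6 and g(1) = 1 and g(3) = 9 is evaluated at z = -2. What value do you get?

107/8

Evaluate each Lagrange basis at z = -2:
L_0(-2) = (-3)·(-5)/[(-2)·(-4)] = 15/8
L_1(-2) = (-1)·(-5)/[(2)·(-2)] = -5/4
L_2(-2) = (-1)·(-3)/[(4)·(2)] = 3/8
Sum: 6·(15/8) + 1·(-5/4) + 9·(3/8) = 107/8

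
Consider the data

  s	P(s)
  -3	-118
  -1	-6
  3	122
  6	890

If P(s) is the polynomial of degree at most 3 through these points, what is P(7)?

1402

L_0(7) = (8)·(4)·(1)/[(-2)·(-6)·(-9)] = -8/27
L_1(7) = (10)·(4)·(1)/[(2)·(-4)·(-7)] = 5/7
L_2(7) = (10)·(8)·(1)/[(6)·(4)·(-3)] = -10/9
L_3(7) = (10)·(8)·(4)/[(9)·(7)·(3)] = 320/189
Sum: (-118)·(-8/27) + (-6)·(5/7) + 122·(-10/9) + 890·(320/189) = 1402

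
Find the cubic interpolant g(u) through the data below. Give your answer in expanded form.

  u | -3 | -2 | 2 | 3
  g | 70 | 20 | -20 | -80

L_0(u) = (u + 2)(u - 2)(u - 3) / [-30] = -(1/30)u^3 + (1/10)u^2 + (2/15)u - 2/5
L_1(u) = (u + 3)(u - 2)(u - 3) / [20] = (1/20)u^3 - (1/10)u^2 - (9/20)u + 9/10
L_2(u) = (u + 3)(u + 2)(u - 3) / [-20] = -(1/20)u^3 - (1/10)u^2 + (9/20)u + 9/10
L_3(u) = (u + 3)(u + 2)(u - 2) / [30] = (1/30)u^3 + (1/10)u^2 - (2/15)u - 2/5
g(u) = 70·L_0 + 20·L_1 + (-20)·L_2 + (-80)·L_3
  70·L_0(u) = -(7/3)u^3 + 7u^2 + (28/3)u - 28
  20·L_1(u) = u^3 - 2u^2 - 9u + 18
  (-20)·L_2(u) = u^3 + 2u^2 - 9u - 18
  (-80)·L_3(u) = -(8/3)u^3 - 8u^2 + (32/3)u + 32
Adding term by term: -3u^3 - u^2 + 2u + 4

g(u) = -3u^3 - u^2 + 2u + 4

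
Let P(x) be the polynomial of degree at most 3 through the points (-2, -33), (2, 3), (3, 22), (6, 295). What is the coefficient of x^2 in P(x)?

-4

Build the Lagrange basis polynomials:
L_0(x) = (x - 2)(x - 3)(x - 6) / [-160] = -(1/160)x^3 + (11/160)x^2 - (9/40)x + 9/40
L_1(x) = (x + 2)(x - 3)(x - 6) / [16] = (1/16)x^3 - (7/16)x^2 + 9/4
L_2(x) = (x + 2)(x - 2)(x - 6) / [-15] = -(1/15)x^3 + (2/5)x^2 + (4/15)x - 8/5
L_3(x) = (x + 2)(x - 2)(x - 3) / [96] = (1/96)x^3 - (1/32)x^2 - (1/24)x + 1/8
P(x) = (-33)·L_0 + 3·L_1 + 22·L_2 + 295·L_3
Only the coefficient of x^2 is needed; take it from each L_i and combine:
(-33)·(11/160) + 3·(-7/16) + 22·(2/5) + 295·(-1/32) = -4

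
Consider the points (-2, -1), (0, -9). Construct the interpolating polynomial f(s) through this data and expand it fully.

f(s) = -4s - 9

Build the Lagrange basis polynomials:
L_0(s) = s / [-2] = -(1/2)s
L_1(s) = (s + 2) / [2] = (1/2)s + 1
f(s) = (-1)·L_0 + (-9)·L_1
  (-1)·L_0(s) = (1/2)s
  (-9)·L_1(s) = -(9/2)s - 9
Adding term by term: -4s - 9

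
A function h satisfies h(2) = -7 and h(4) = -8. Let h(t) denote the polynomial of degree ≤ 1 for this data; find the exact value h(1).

Evaluate each Lagrange basis at t = 1:
L_0(1) = (-3)/[(-2)] = 3/2
L_1(1) = (-1)/[(2)] = -1/2
Sum: (-7)·(3/2) + (-8)·(-1/2) = -13/2

-13/2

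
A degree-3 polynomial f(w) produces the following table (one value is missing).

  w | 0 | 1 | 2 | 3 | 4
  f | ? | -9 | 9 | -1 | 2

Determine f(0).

-96

The 4 known values determine f uniquely (degree ≤ 3).
Evaluate each Lagrange basis at w = 0:
L_0(0) = (-2)·(-3)·(-4)/[(-1)·(-2)·(-3)] = 4
L_1(0) = (-1)·(-3)·(-4)/[(1)·(-1)·(-2)] = -6
L_2(0) = (-1)·(-2)·(-4)/[(2)·(1)·(-1)] = 4
L_3(0) = (-1)·(-2)·(-3)/[(3)·(2)·(1)] = -1
Sum: (-9)·(4) + 9·(-6) + (-1)·(4) + 2·(-1) = -96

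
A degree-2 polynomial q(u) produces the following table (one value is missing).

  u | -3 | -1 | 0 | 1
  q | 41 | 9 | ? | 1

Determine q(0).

The 3 known values determine q uniquely (degree ≤ 2).
Evaluate each Lagrange basis at u = 0:
L_0(0) = (1)·(-1)/[(-2)·(-4)] = -1/8
L_1(0) = (3)·(-1)/[(2)·(-2)] = 3/4
L_2(0) = (3)·(1)/[(4)·(2)] = 3/8
Sum: 41·(-1/8) + 9·(3/4) + 1·(3/8) = 2

2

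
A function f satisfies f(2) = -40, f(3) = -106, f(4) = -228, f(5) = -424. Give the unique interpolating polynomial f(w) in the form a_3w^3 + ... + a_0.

Build the Lagrange basis polynomials:
L_0(w) = (w - 3)(w - 4)(w - 5) / [-6] = -(1/6)w^3 + 2w^2 - (47/6)w + 10
L_1(w) = (w - 2)(w - 4)(w - 5) / [2] = (1/2)w^3 - (11/2)w^2 + 19w - 20
L_2(w) = (w - 2)(w - 3)(w - 5) / [-2] = -(1/2)w^3 + 5w^2 - (31/2)w + 15
L_3(w) = (w - 2)(w - 3)(w - 4) / [6] = (1/6)w^3 - (3/2)w^2 + (13/3)w - 4
f(w) = (-40)·L_0 + (-106)·L_1 + (-228)·L_2 + (-424)·L_3
  (-40)·L_0(w) = (20/3)w^3 - 80w^2 + (940/3)w - 400
  (-106)·L_1(w) = -53w^3 + 583w^2 - 2014w + 2120
  (-228)·L_2(w) = 114w^3 - 1140w^2 + 3534w - 3420
  (-424)·L_3(w) = -(212/3)w^3 + 636w^2 - (5512/3)w + 1696
Adding term by term: -3w^3 - w^2 - 4w - 4

f(w) = -3w^3 - w^2 - 4w - 4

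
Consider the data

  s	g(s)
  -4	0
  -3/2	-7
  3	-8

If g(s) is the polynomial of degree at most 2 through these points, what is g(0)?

L_0(0) = (3/2)·(-3)/[(-5/2)·(-7)] = -9/35
L_1(0) = (4)·(-3)/[(5/2)·(-9/2)] = 16/15
L_2(0) = (4)·(3/2)/[(7)·(9/2)] = 4/21
Sum: 0 + (-7)·(16/15) + (-8)·(4/21) = -944/105

-944/105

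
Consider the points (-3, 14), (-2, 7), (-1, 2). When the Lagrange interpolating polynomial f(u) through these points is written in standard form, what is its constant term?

-1

Build the Lagrange basis polynomials:
L_0(u) = (u + 2)(u + 1) / [2] = (1/2)u^2 + (3/2)u + 1
L_1(u) = (u + 3)(u + 1) / [-1] = -u^2 - 4u - 3
L_2(u) = (u + 3)(u + 2) / [2] = (1/2)u^2 + (5/2)u + 3
f(u) = 14·L_0 + 7·L_1 + 2·L_2
Only the constant term is needed; take it from each L_i and combine:
14·(1) + 7·(-3) + 2·(3) = -1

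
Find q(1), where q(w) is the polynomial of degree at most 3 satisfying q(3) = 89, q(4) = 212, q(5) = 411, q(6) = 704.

L_0(1) = (-3)·(-4)·(-5)/[(-1)·(-2)·(-3)] = 10
L_1(1) = (-2)·(-4)·(-5)/[(1)·(-1)·(-2)] = -20
L_2(1) = (-2)·(-3)·(-5)/[(2)·(1)·(-1)] = 15
L_3(1) = (-2)·(-3)·(-4)/[(3)·(2)·(1)] = -4
Sum: 89·(10) + 212·(-20) + 411·(15) + 704·(-4) = -1

-1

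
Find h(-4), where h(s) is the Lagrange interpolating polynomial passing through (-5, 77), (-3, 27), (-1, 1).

Evaluate each Lagrange basis at s = -4:
L_0(-4) = (-1)·(-3)/[(-2)·(-4)] = 3/8
L_1(-4) = (1)·(-3)/[(2)·(-2)] = 3/4
L_2(-4) = (1)·(-1)/[(4)·(2)] = -1/8
Sum: 77·(3/8) + 27·(3/4) + 1·(-1/8) = 49

49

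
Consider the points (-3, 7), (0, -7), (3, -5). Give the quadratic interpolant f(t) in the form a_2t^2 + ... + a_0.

Build the Lagrange basis polynomials:
L_0(t) = t(t - 3) / [18] = (1/18)t^2 - (1/6)t
L_1(t) = (t + 3)(t - 3) / [-9] = -(1/9)t^2 + 1
L_2(t) = (t + 3)t / [18] = (1/18)t^2 + (1/6)t
f(t) = 7·L_0 + (-7)·L_1 + (-5)·L_2
  7·L_0(t) = (7/18)t^2 - (7/6)t
  (-7)·L_1(t) = (7/9)t^2 - 7
  (-5)·L_2(t) = -(5/18)t^2 - (5/6)t
Adding term by term: (8/9)t^2 - 2t - 7

f(t) = (8/9)t^2 - 2t - 7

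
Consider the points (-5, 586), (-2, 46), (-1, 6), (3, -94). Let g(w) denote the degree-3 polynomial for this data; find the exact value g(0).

-4

Using Newton's divided-difference form:
g[-5,-2] = (46 - 586) / (-2 - (-5)) = -180
g[-2,-1] = (6 - 46) / (-1 - (-2)) = -40
g[-1,3] = (-94 - 6) / (3 - (-1)) = -25
g[-5,-2,-1] = (-40 - (-180)) / (-1 - (-5)) = 35
g[-2,-1,3] = (-25 - (-40)) / (3 - (-2)) = 3
g[-5,-2,-1,3] = (3 - 35) / (3 - (-5)) = -4
g(0) = 586 + (-180)·(5) + 35·(5)·(2) + (-4)·(5)·(2)·(1) = -4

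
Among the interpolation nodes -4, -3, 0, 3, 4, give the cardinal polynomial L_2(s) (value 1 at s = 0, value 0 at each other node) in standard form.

L_2(s) = (s + 4)(s + 3)(s - 3)(s - 4) / [(4)·(3)·(-3)·(-4)]
       = (s^4 - 25s^2 + 144) / (144)

L_2(s) = (1/144)s^4 - (25/144)s^2 + 1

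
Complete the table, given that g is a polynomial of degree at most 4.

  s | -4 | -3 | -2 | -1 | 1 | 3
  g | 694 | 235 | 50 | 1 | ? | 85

-1

The 5 known values determine g uniquely (degree ≤ 4).
Evaluate each Lagrange basis at s = 1:
L_0(1) = (4)·(3)·(2)·(-2)/[(-1)·(-2)·(-3)·(-7)] = -8/7
L_1(1) = (5)·(3)·(2)·(-2)/[(1)·(-1)·(-2)·(-6)] = 5
L_2(1) = (5)·(4)·(2)·(-2)/[(2)·(1)·(-1)·(-5)] = -8
L_3(1) = (5)·(4)·(3)·(-2)/[(3)·(2)·(1)·(-4)] = 5
L_4(1) = (5)·(4)·(3)·(2)/[(7)·(6)·(5)·(4)] = 1/7
Sum: 694·(-8/7) + 235·(5) + 50·(-8) + 1·(5) + 85·(1/7) = -1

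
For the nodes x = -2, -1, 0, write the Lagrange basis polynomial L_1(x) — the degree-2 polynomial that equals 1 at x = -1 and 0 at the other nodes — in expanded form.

L_1(x) = (x + 2)x / [(1)·(-1)]
       = (x^2 + 2x) / (-1)

L_1(x) = -x^2 - 2x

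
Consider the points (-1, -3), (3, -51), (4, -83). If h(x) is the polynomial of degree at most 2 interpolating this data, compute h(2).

Evaluate each Lagrange basis at x = 2:
L_0(2) = (-1)·(-2)/[(-4)·(-5)] = 1/10
L_1(2) = (3)·(-2)/[(4)·(-1)] = 3/2
L_2(2) = (3)·(-1)/[(5)·(1)] = -3/5
Sum: (-3)·(1/10) + (-51)·(3/2) + (-83)·(-3/5) = -27

-27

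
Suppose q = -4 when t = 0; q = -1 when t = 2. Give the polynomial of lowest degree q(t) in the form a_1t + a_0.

q(t) = (3/2)t - 4

L_0(t) = (t - 2) / [-2] = -(1/2)t + 1
L_1(t) = t / [2] = (1/2)t
q(t) = (-4)·L_0 + (-1)·L_1
  (-4)·L_0(t) = 2t - 4
  (-1)·L_1(t) = -(1/2)t
Adding term by term: (3/2)t - 4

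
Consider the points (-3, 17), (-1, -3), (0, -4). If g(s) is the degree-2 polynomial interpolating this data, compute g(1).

1

Using Newton's divided-difference form:
g[-3,-1] = (-3 - 17) / (-1 - (-3)) = -10
g[-1,0] = (-4 - (-3)) / (0 - (-1)) = -1
g[-3,-1,0] = (-1 - (-10)) / (0 - (-3)) = 3
g(1) = 17 + (-10)·(4) + 3·(4)·(2) = 1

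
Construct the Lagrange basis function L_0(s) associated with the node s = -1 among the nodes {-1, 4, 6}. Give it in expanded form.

L_0(s) = (1/35)s^2 - (2/7)s + 24/35

L_0(s) = (s - 4)(s - 6) / [(-5)·(-7)]
       = (s^2 - 10s + 24) / (35)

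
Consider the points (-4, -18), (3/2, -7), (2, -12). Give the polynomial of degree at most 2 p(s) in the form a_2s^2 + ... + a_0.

p(s) = -2s^2 - 3s + 2

Newton's divided differences:
p[-4,3/2] = (-7 - (-18)) / (3/2 - (-4)) = 2
p[3/2,2] = (-12 - (-7)) / (2 - 3/2) = -10
p[-4,3/2,2] = (-10 - 2) / (2 - (-4)) = -2
p(s) = -18 + 2·(s + 4) + (-2)·(s + 4)(s - 3/2)
Expanding: p(s) = -2s^2 - 3s + 2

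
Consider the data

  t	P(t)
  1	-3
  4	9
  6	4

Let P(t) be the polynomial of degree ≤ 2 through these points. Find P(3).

Evaluate each Lagrange basis at t = 3:
L_0(3) = (-1)·(-3)/[(-3)·(-5)] = 1/5
L_1(3) = (2)·(-3)/[(3)·(-2)] = 1
L_2(3) = (2)·(-1)/[(5)·(2)] = -1/5
Sum: (-3)·(1/5) + 9·(1) + 4·(-1/5) = 38/5

38/5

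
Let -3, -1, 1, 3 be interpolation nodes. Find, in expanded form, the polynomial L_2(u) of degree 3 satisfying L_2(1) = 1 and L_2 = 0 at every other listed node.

L_2(u) = -(1/16)u^3 - (1/16)u^2 + (9/16)u + 9/16

L_2(u) = (u + 3)(u + 1)(u - 3) / [(4)·(2)·(-2)]
       = (u^3 + u^2 - 9u - 9) / (-16)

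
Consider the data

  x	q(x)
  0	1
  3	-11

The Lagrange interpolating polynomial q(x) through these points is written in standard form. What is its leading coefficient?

Build the Lagrange basis polynomials:
L_0(x) = (x - 3) / [-3] = -(1/3)x + 1
L_1(x) = x / [3] = (1/3)x
q(x) = 1·L_0 + (-11)·L_1
Only the coefficient of x is needed; take it from each L_i and combine:
1·(-1/3) + (-11)·(1/3) = -4

-4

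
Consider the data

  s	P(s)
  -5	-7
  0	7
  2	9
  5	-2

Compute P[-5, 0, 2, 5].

-71/1050

P[-5,0] = (7 - (-7)) / (0 - (-5)) = 14/5
P[0,2] = (9 - 7) / (2 - 0) = 1
P[2,5] = (-2 - 9) / (5 - 2) = -11/3
P[-5,0,2] = (1 - 14/5) / (2 - (-5)) = -9/35
P[0,2,5] = (-11/3 - 1) / (5 - 0) = -14/15
P[-5,0,2,5] = (-14/15 - (-9/35)) / (5 - (-5)) = -71/1050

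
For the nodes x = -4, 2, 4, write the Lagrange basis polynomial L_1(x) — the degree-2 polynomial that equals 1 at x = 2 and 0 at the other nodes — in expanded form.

L_1(x) = -(1/12)x^2 + 4/3

L_1(x) = (x + 4)(x - 4) / [(6)·(-2)]
       = (x^2 - 16) / (-12)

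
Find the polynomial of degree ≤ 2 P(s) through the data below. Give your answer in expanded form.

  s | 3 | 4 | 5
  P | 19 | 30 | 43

P(s) = s^2 + 4s - 2

Newton's divided differences:
P[3,4] = (30 - 19) / (4 - 3) = 11
P[4,5] = (43 - 30) / (5 - 4) = 13
P[3,4,5] = (13 - 11) / (5 - 3) = 1
P(s) = 19 + 11·(s - 3) + 1·(s - 3)(s - 4)
Expanding: P(s) = s^2 + 4s - 2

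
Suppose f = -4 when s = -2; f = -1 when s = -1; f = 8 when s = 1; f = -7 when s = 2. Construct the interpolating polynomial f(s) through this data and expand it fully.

f(s) = -(7/4)s^3 - 3s^2 + (25/4)s + 13/2

Newton's divided differences:
f[-2,-1] = (-1 - (-4)) / (-1 - (-2)) = 3
f[-1,1] = (8 - (-1)) / (1 - (-1)) = 9/2
f[1,2] = (-7 - 8) / (2 - 1) = -15
f[-2,-1,1] = (9/2 - 3) / (1 - (-2)) = 1/2
f[-1,1,2] = (-15 - 9/2) / (2 - (-1)) = -13/2
f[-2,-1,1,2] = (-13/2 - 1/2) / (2 - (-2)) = -7/4
f(s) = -4 + 3·(s + 2) + (1/2)·(s + 2)(s + 1) + (-7/4)·(s + 2)(s + 1)(s - 1)
Expanding: f(s) = -(7/4)s^3 - 3s^2 + (25/4)s + 13/2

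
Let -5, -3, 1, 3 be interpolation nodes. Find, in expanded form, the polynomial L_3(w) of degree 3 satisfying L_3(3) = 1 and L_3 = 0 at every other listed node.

L_3(w) = (1/96)w^3 + (7/96)w^2 + (7/96)w - 5/32

L_3(w) = (w + 5)(w + 3)(w - 1) / [(8)·(6)·(2)]
       = (w^3 + 7w^2 + 7w - 15) / (96)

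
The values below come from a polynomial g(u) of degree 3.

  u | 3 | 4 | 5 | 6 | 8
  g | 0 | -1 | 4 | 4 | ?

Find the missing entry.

The 4 known values determine g uniquely (degree ≤ 3).
L_0(8) = (4)·(3)·(2)/[(-1)·(-2)·(-3)] = -4
L_1(8) = (5)·(3)·(2)/[(1)·(-1)·(-2)] = 15
L_2(8) = (5)·(4)·(2)/[(2)·(1)·(-1)] = -20
L_3(8) = (5)·(4)·(3)/[(3)·(2)·(1)] = 10
Sum: 0 + (-1)·(15) + 4·(-20) + 4·(10) = -55

-55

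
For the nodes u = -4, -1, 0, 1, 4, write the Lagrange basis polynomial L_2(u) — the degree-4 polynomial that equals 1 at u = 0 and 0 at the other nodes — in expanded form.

L_2(u) = (1/16)u^4 - (17/16)u^2 + 1

L_2(u) = (u + 4)(u + 1)(u - 1)(u - 4) / [(4)·(1)·(-1)·(-4)]
       = (u^4 - 17u^2 + 16) / (16)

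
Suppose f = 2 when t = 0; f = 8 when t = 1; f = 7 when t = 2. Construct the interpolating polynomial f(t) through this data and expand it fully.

Build the Lagrange basis polynomials:
L_0(t) = (t - 1)(t - 2) / [2] = (1/2)t^2 - (3/2)t + 1
L_1(t) = t(t - 2) / [-1] = -t^2 + 2t
L_2(t) = t(t - 1) / [2] = (1/2)t^2 - (1/2)t
f(t) = 2·L_0 + 8·L_1 + 7·L_2
  2·L_0(t) = t^2 - 3t + 2
  8·L_1(t) = -8t^2 + 16t
  7·L_2(t) = (7/2)t^2 - (7/2)t
Adding term by term: -(7/2)t^2 + (19/2)t + 2

f(t) = -(7/2)t^2 + (19/2)t + 2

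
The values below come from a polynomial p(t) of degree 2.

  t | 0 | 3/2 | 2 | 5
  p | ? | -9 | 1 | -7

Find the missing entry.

-409/7

The 3 known values determine p uniquely (degree ≤ 2).
L_0(0) = (-2)·(-5)/[(-1/2)·(-7/2)] = 40/7
L_1(0) = (-3/2)·(-5)/[(1/2)·(-3)] = -5
L_2(0) = (-3/2)·(-2)/[(7/2)·(3)] = 2/7
Sum: (-9)·(40/7) + 1·(-5) + (-7)·(2/7) = -409/7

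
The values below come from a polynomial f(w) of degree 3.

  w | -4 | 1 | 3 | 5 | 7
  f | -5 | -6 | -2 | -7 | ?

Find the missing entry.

-3011/105

The 4 known values determine f uniquely (degree ≤ 3).
Evaluate each Lagrange basis at w = 7:
L_0(7) = (6)·(4)·(2)/[(-5)·(-7)·(-9)] = -16/105
L_1(7) = (11)·(4)·(2)/[(5)·(-2)·(-4)] = 11/5
L_2(7) = (11)·(6)·(2)/[(7)·(2)·(-2)] = -33/7
L_3(7) = (11)·(6)·(4)/[(9)·(4)·(2)] = 11/3
Sum: (-5)·(-16/105) + (-6)·(11/5) + (-2)·(-33/7) + (-7)·(11/3) = -3011/105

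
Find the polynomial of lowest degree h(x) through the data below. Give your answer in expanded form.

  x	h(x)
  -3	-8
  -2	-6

L_0(x) = (x + 2) / [-1] = -x - 2
L_1(x) = (x + 3) / [1] = x + 3
h(x) = (-8)·L_0 + (-6)·L_1
  (-8)·L_0(x) = 8x + 16
  (-6)·L_1(x) = -6x - 18
Adding term by term: 2x - 2

h(x) = 2x - 2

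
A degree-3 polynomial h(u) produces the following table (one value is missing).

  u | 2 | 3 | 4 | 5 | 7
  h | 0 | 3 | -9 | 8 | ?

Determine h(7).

The 4 known values determine h uniquely (degree ≤ 3).
L_0(7) = (4)·(3)·(2)/[(-1)·(-2)·(-3)] = -4
L_1(7) = (5)·(3)·(2)/[(1)·(-1)·(-2)] = 15
L_2(7) = (5)·(4)·(2)/[(2)·(1)·(-1)] = -20
L_3(7) = (5)·(4)·(3)/[(3)·(2)·(1)] = 10
Sum: 0 + 3·(15) + (-9)·(-20) + 8·(10) = 305

305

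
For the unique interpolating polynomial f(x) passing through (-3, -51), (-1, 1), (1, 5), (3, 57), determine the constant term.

3

Build the Lagrange basis polynomials:
L_0(x) = (x + 1)(x - 1)(x - 3) / [-48] = -(1/48)x^3 + (1/16)x^2 + (1/48)x - 1/16
L_1(x) = (x + 3)(x - 1)(x - 3) / [16] = (1/16)x^3 - (1/16)x^2 - (9/16)x + 9/16
L_2(x) = (x + 3)(x + 1)(x - 3) / [-16] = -(1/16)x^3 - (1/16)x^2 + (9/16)x + 9/16
L_3(x) = (x + 3)(x + 1)(x - 1) / [48] = (1/48)x^3 + (1/16)x^2 - (1/48)x - 1/16
f(x) = (-51)·L_0 + 1·L_1 + 5·L_2 + 57·L_3
Only the constant term is needed; take it from each L_i and combine:
(-51)·(-1/16) + 1·(9/16) + 5·(9/16) + 57·(-1/16) = 3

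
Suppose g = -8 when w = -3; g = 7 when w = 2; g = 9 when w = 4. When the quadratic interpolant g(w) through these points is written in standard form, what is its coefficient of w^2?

Build the Lagrange basis polynomials:
L_0(w) = (w - 2)(w - 4) / [35] = (1/35)w^2 - (6/35)w + 8/35
L_1(w) = (w + 3)(w - 4) / [-10] = -(1/10)w^2 + (1/10)w + 6/5
L_2(w) = (w + 3)(w - 2) / [14] = (1/14)w^2 + (1/14)w - 3/7
g(w) = (-8)·L_0 + 7·L_1 + 9·L_2
Only the coefficient of w^2 is needed; take it from each L_i and combine:
(-8)·(1/35) + 7·(-1/10) + 9·(1/14) = -2/7

-2/7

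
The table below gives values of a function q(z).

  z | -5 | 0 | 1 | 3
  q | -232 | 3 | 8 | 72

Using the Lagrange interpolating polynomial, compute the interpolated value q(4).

155

L_0(4) = (4)·(3)·(1)/[(-5)·(-6)·(-8)] = -1/20
L_1(4) = (9)·(3)·(1)/[(5)·(-1)·(-3)] = 9/5
L_2(4) = (9)·(4)·(1)/[(6)·(1)·(-2)] = -3
L_3(4) = (9)·(4)·(3)/[(8)·(3)·(2)] = 9/4
Sum: (-232)·(-1/20) + 3·(9/5) + 8·(-3) + 72·(9/4) = 155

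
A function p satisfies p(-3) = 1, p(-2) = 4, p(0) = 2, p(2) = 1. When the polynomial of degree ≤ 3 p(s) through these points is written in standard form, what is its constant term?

2

L_0(s) = (s + 2)s(s - 2) / [-15] = -(1/15)s^3 + (4/15)s
L_1(s) = (s + 3)s(s - 2) / [8] = (1/8)s^3 + (1/8)s^2 - (3/4)s
L_2(s) = (s + 3)(s + 2)(s - 2) / [-12] = -(1/12)s^3 - (1/4)s^2 + (1/3)s + 1
L_3(s) = (s + 3)(s + 2)s / [40] = (1/40)s^3 + (1/8)s^2 + (3/20)s
p(s) = 1·L_0 + 4·L_1 + 2·L_2 + 1·L_3
Only the constant term is needed; take it from each L_i and combine:
1·(0) + 4·(0) + 2·(1) + 1·(0) = 2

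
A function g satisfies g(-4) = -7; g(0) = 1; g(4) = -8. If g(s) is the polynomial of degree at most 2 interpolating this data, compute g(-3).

L_0(-3) = (-3)·(-7)/[(-4)·(-8)] = 21/32
L_1(-3) = (1)·(-7)/[(4)·(-4)] = 7/16
L_2(-3) = (1)·(-3)/[(8)·(4)] = -3/32
Sum: (-7)·(21/32) + 1·(7/16) + (-8)·(-3/32) = -109/32

-109/32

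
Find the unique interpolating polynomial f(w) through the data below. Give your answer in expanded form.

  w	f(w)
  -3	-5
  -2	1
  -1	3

f(w) = -2w^2 - 4w + 1

Newton's divided differences:
f[-3,-2] = (1 - (-5)) / (-2 - (-3)) = 6
f[-2,-1] = (3 - 1) / (-1 - (-2)) = 2
f[-3,-2,-1] = (2 - 6) / (-1 - (-3)) = -2
f(w) = -5 + 6·(w + 3) + (-2)·(w + 3)(w + 2)
Expanding: f(w) = -2w^2 - 4w + 1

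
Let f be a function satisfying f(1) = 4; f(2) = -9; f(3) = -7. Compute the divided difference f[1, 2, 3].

f[1,2] = (-9 - 4) / (2 - 1) = -13
f[2,3] = (-7 - (-9)) / (3 - 2) = 2
f[1,2,3] = (2 - (-13)) / (3 - 1) = 15/2

15/2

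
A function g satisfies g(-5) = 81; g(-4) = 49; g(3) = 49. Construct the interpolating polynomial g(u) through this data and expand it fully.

L_0(u) = (u + 4)(u - 3) / [8] = (1/8)u^2 + (1/8)u - 3/2
L_1(u) = (u + 5)(u - 3) / [-7] = -(1/7)u^2 - (2/7)u + 15/7
L_2(u) = (u + 5)(u + 4) / [56] = (1/56)u^2 + (9/56)u + 5/14
g(u) = 81·L_0 + 49·L_1 + 49·L_2
  81·L_0(u) = (81/8)u^2 + (81/8)u - 243/2
  49·L_1(u) = -7u^2 - 14u + 105
  49·L_2(u) = (7/8)u^2 + (63/8)u + 35/2
Adding term by term: 4u^2 + 4u + 1

g(u) = 4u^2 + 4u + 1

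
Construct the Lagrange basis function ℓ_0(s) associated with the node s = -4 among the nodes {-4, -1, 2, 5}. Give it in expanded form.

ℓ_0(s) = (s + 1)(s - 2)(s - 5) / [(-3)·(-6)·(-9)]
       = (s^3 - 6s^2 + 3s + 10) / (-162)

ℓ_0(s) = -(1/162)s^3 + (1/27)s^2 - (1/54)s - 5/81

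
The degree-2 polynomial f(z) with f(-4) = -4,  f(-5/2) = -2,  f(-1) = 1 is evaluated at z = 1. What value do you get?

59/9

Using Newton's divided-difference form:
f[-4,-5/2] = (-2 - (-4)) / (-5/2 - (-4)) = 4/3
f[-5/2,-1] = (1 - (-2)) / (-1 - (-5/2)) = 2
f[-4,-5/2,-1] = (2 - 4/3) / (-1 - (-4)) = 2/9
f(1) = -4 + (4/3)·(5) + (2/9)·(5)·(7/2) = 59/9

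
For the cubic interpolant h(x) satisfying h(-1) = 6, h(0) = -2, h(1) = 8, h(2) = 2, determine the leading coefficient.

-17/3

The leading coefficient equals the top divided difference h[-1,0,1,2].
h[-1,0] = (-2 - 6) / (0 - (-1)) = -8
h[0,1] = (8 - (-2)) / (1 - 0) = 10
h[1,2] = (2 - 8) / (2 - 1) = -6
h[-1,0,1] = (10 - (-8)) / (1 - (-1)) = 9
h[0,1,2] = (-6 - 10) / (2 - 0) = -8
h[-1,0,1,2] = (-8 - 9) / (2 - (-1)) = -17/3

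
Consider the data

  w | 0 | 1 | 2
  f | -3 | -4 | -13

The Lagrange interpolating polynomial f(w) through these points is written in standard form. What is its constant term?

-3

L_0(w) = (w - 1)(w - 2) / [2] = (1/2)w^2 - (3/2)w + 1
L_1(w) = w(w - 2) / [-1] = -w^2 + 2w
L_2(w) = w(w - 1) / [2] = (1/2)w^2 - (1/2)w
f(w) = (-3)·L_0 + (-4)·L_1 + (-13)·L_2
Only the constant term is needed; take it from each L_i and combine:
(-3)·(1) + (-4)·(0) + (-13)·(0) = -3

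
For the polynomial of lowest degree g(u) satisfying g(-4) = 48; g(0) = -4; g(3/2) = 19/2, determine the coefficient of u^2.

The leading coefficient equals the top divided difference g[-4,0,3/2].
g[-4,0] = (-4 - 48) / (0 - (-4)) = -13
g[0,3/2] = (19/2 - (-4)) / (3/2 - 0) = 9
g[-4,0,3/2] = (9 - (-13)) / (3/2 - (-4)) = 4

4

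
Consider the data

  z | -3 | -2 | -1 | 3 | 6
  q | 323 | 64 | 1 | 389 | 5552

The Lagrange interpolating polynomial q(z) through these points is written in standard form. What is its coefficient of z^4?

The leading coefficient equals the top divided difference q[-3,-2,-1,3,6].
q[-3,-2] = (64 - 323) / (-2 - (-3)) = -259
q[-2,-1] = (1 - 64) / (-1 - (-2)) = -63
q[-1,3] = (389 - 1) / (3 - (-1)) = 97
q[3,6] = (5552 - 389) / (6 - 3) = 1721
q[-3,-2,-1] = (-63 - (-259)) / (-1 - (-3)) = 98
q[-2,-1,3] = (97 - (-63)) / (3 - (-2)) = 32
q[-1,3,6] = (1721 - 97) / (6 - (-1)) = 232
q[-3,-2,-1,3] = (32 - 98) / (3 - (-3)) = -11
q[-2,-1,3,6] = (232 - 32) / (6 - (-2)) = 25
q[-3,-2,-1,3,6] = (25 - (-11)) / (6 - (-3)) = 4

4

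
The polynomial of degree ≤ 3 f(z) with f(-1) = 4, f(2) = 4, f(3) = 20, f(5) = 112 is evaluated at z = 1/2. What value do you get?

5/8

Evaluate each Lagrange basis at z = 1/2:
L_0(1/2) = (-3/2)·(-5/2)·(-9/2)/[(-3)·(-4)·(-6)] = 15/64
L_1(1/2) = (3/2)·(-5/2)·(-9/2)/[(3)·(-1)·(-3)] = 15/8
L_2(1/2) = (3/2)·(-3/2)·(-9/2)/[(4)·(1)·(-2)] = -81/64
L_3(1/2) = (3/2)·(-3/2)·(-5/2)/[(6)·(3)·(2)] = 5/32
Sum: 4·(15/64) + 4·(15/8) + 20·(-81/64) + 112·(5/32) = 5/8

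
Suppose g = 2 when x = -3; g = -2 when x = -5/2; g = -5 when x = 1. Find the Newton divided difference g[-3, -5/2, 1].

g[-3,-5/2] = (-2 - 2) / (-5/2 - (-3)) = -8
g[-5/2,1] = (-5 - (-2)) / (1 - (-5/2)) = -6/7
g[-3,-5/2,1] = (-6/7 - (-8)) / (1 - (-3)) = 25/14

25/14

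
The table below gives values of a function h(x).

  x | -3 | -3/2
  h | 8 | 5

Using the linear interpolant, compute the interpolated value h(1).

0

Evaluate each Lagrange basis at x = 1:
L_0(1) = (5/2)/[(-3/2)] = -5/3
L_1(1) = (4)/[(3/2)] = 8/3
Sum: 8·(-5/3) + 5·(8/3) = 0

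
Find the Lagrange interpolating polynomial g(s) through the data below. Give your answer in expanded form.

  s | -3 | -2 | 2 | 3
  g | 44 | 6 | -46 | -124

g(s) = -3s^3 - 4s^2 - s - 4

Build the Lagrange basis polynomials:
L_0(s) = (s + 2)(s - 2)(s - 3) / [-30] = -(1/30)s^3 + (1/10)s^2 + (2/15)s - 2/5
L_1(s) = (s + 3)(s - 2)(s - 3) / [20] = (1/20)s^3 - (1/10)s^2 - (9/20)s + 9/10
L_2(s) = (s + 3)(s + 2)(s - 3) / [-20] = -(1/20)s^3 - (1/10)s^2 + (9/20)s + 9/10
L_3(s) = (s + 3)(s + 2)(s - 2) / [30] = (1/30)s^3 + (1/10)s^2 - (2/15)s - 2/5
g(s) = 44·L_0 + 6·L_1 + (-46)·L_2 + (-124)·L_3
  44·L_0(s) = -(22/15)s^3 + (22/5)s^2 + (88/15)s - 88/5
  6·L_1(s) = (3/10)s^3 - (3/5)s^2 - (27/10)s + 27/5
  (-46)·L_2(s) = (23/10)s^3 + (23/5)s^2 - (207/10)s - 207/5
  (-124)·L_3(s) = -(62/15)s^3 - (62/5)s^2 + (248/15)s + 248/5
Adding term by term: -3s^3 - 4s^2 - s - 4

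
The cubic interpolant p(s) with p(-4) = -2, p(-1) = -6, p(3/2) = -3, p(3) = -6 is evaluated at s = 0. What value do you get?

Using Newton's divided-difference form:
p[-4,-1] = (-6 - (-2)) / (-1 - (-4)) = -4/3
p[-1,3/2] = (-3 - (-6)) / (3/2 - (-1)) = 6/5
p[3/2,3] = (-6 - (-3)) / (3 - 3/2) = -2
p[-4,-1,3/2] = (6/5 - (-4/3)) / (3/2 - (-4)) = 76/165
p[-1,3/2,3] = (-2 - 6/5) / (3 - (-1)) = -4/5
p[-4,-1,3/2,3] = (-4/5 - 76/165) / (3 - (-4)) = -208/1155
p(0) = -2 + (-4/3)·(4) + (76/165)·(4)·(1) + (-208/1155)·(4)·(1)·(-3/2) = -1698/385

-1698/385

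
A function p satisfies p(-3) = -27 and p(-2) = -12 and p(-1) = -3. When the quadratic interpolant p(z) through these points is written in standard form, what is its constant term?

L_0(z) = (z + 2)(z + 1) / [2] = (1/2)z^2 + (3/2)z + 1
L_1(z) = (z + 3)(z + 1) / [-1] = -z^2 - 4z - 3
L_2(z) = (z + 3)(z + 2) / [2] = (1/2)z^2 + (5/2)z + 3
p(z) = (-27)·L_0 + (-12)·L_1 + (-3)·L_2
Only the constant term is needed; take it from each L_i and combine:
(-27)·(1) + (-12)·(-3) + (-3)·(3) = 0

0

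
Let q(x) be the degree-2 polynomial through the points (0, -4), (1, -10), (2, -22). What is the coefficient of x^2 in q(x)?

Build the Lagrange basis polynomials:
L_0(x) = (x - 1)(x - 2) / [2] = (1/2)x^2 - (3/2)x + 1
L_1(x) = x(x - 2) / [-1] = -x^2 + 2x
L_2(x) = x(x - 1) / [2] = (1/2)x^2 - (1/2)x
q(x) = (-4)·L_0 + (-10)·L_1 + (-22)·L_2
Only the coefficient of x^2 is needed; take it from each L_i and combine:
(-4)·(1/2) + (-10)·(-1) + (-22)·(1/2) = -3

-3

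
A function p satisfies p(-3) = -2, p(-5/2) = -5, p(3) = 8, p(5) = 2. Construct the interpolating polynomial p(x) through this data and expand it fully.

Build the Lagrange basis polynomials:
L_0(x) = (x + 5/2)(x - 3)(x - 5) / [-24] = -(1/24)x^3 + (11/48)x^2 + (5/24)x - 25/16
L_1(x) = (x + 3)(x - 3)(x - 5) / [165/8] = (8/165)x^3 - (8/33)x^2 - (24/55)x + 24/11
L_2(x) = (x + 3)(x + 5/2)(x - 5) / [-66] = -(1/66)x^3 - (1/132)x^2 + (10/33)x + 25/44
L_3(x) = (x + 3)(x + 5/2)(x - 3) / [120] = (1/120)x^3 + (1/48)x^2 - (3/40)x - 3/16
p(x) = (-2)·L_0 + (-5)·L_1 + 8·L_2 + 2·L_3
  (-2)·L_0(x) = (1/12)x^3 - (11/24)x^2 - (5/12)x + 25/8
  (-5)·L_1(x) = -(8/33)x^3 + (40/33)x^2 + (24/11)x - 120/11
  8·L_2(x) = -(4/33)x^3 - (2/33)x^2 + (80/33)x + 50/11
  2·L_3(x) = (1/60)x^3 + (1/24)x^2 - (3/20)x - 3/8
Adding term by term: -(29/110)x^3 + (97/132)x^2 + (1333/330)x - 159/44

p(x) = -(29/110)x^3 + (97/132)x^2 + (1333/330)x - 159/44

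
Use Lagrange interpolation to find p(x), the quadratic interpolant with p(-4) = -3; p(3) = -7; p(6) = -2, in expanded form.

Build the Lagrange basis polynomials:
L_0(x) = (x - 3)(x - 6) / [70] = (1/70)x^2 - (9/70)x + 9/35
L_1(x) = (x + 4)(x - 6) / [-21] = -(1/21)x^2 + (2/21)x + 8/7
L_2(x) = (x + 4)(x - 3) / [30] = (1/30)x^2 + (1/30)x - 2/5
p(x) = (-3)·L_0 + (-7)·L_1 + (-2)·L_2
  (-3)·L_0(x) = -(3/70)x^2 + (27/70)x - 27/35
  (-7)·L_1(x) = (1/3)x^2 - (2/3)x - 8
  (-2)·L_2(x) = -(1/15)x^2 - (1/15)x + 4/5
Adding term by term: (47/210)x^2 - (73/210)x - 279/35

p(x) = (47/210)x^2 - (73/210)x - 279/35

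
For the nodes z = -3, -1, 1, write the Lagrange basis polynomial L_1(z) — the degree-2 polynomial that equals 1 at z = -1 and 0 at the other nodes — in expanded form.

L_1(z) = (z + 3)(z - 1) / [(2)·(-2)]
       = (z^2 + 2z - 3) / (-4)

L_1(z) = -(1/4)z^2 - (1/2)z + 3/4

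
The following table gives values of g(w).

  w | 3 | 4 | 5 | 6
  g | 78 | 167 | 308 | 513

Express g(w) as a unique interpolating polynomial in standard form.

Build the Lagrange basis polynomials:
L_0(w) = (w - 4)(w - 5)(w - 6) / [-6] = -(1/6)w^3 + (5/2)w^2 - (37/3)w + 20
L_1(w) = (w - 3)(w - 5)(w - 6) / [2] = (1/2)w^3 - 7w^2 + (63/2)w - 45
L_2(w) = (w - 3)(w - 4)(w - 6) / [-2] = -(1/2)w^3 + (13/2)w^2 - 27w + 36
L_3(w) = (w - 3)(w - 4)(w - 5) / [6] = (1/6)w^3 - 2w^2 + (47/6)w - 10
g(w) = 78·L_0 + 167·L_1 + 308·L_2 + 513·L_3
  78·L_0(w) = -13w^3 + 195w^2 - 962w + 1560
  167·L_1(w) = (167/2)w^3 - 1169w^2 + (10521/2)w - 7515
  308·L_2(w) = -154w^3 + 2002w^2 - 8316w + 11088
  513·L_3(w) = (171/2)w^3 - 1026w^2 + (8037/2)w - 5130
Adding term by term: 2w^3 + 2w^2 + w + 3

g(w) = 2w^3 + 2w^2 + w + 3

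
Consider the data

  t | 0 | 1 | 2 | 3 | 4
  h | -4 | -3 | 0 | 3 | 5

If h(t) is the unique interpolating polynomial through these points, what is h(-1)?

Using Newton's divided-difference form:
h[0,1] = (-3 - (-4)) / (1 - 0) = 1
h[1,2] = (0 - (-3)) / (2 - 1) = 3
h[2,3] = (3 - 0) / (3 - 2) = 3
h[3,4] = (5 - 3) / (4 - 3) = 2
h[0,1,2] = (3 - 1) / (2 - 0) = 1
h[1,2,3] = (3 - 3) / (3 - 1) = 0
h[2,3,4] = (2 - 3) / (4 - 2) = -1/2
h[0,1,2,3] = (0 - 1) / (3 - 0) = -1/3
h[1,2,3,4] = (-1/2 - 0) / (4 - 1) = -1/6
h[0,1,2,3,4] = (-1/6 - (-1/3)) / (4 - 0) = 1/24
h(-1) = -4 + 1·(-1) + 1·(-1)·(-2) + (-1/3)·(-1)·(-2)·(-3) + (1/24)·(-1)·(-2)·(-3)·(-4) = 0

0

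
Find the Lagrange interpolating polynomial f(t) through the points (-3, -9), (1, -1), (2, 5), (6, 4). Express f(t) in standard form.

f(t) = -(41/180)t^3 + (4/5)t^2 + (187/36)t - 203/30

Build the Lagrange basis polynomials:
L_0(t) = (t - 1)(t - 2)(t - 6) / [-180] = -(1/180)t^3 + (1/20)t^2 - (1/9)t + 1/15
L_1(t) = (t + 3)(t - 2)(t - 6) / [20] = (1/20)t^3 - (1/4)t^2 - (3/5)t + 9/5
L_2(t) = (t + 3)(t - 1)(t - 6) / [-20] = -(1/20)t^3 + (1/5)t^2 + (3/4)t - 9/10
L_3(t) = (t + 3)(t - 1)(t - 2) / [180] = (1/180)t^3 - (7/180)t + 1/30
f(t) = (-9)·L_0 + (-1)·L_1 + 5·L_2 + 4·L_3
  (-9)·L_0(t) = (1/20)t^3 - (9/20)t^2 + t - 3/5
  (-1)·L_1(t) = -(1/20)t^3 + (1/4)t^2 + (3/5)t - 9/5
  5·L_2(t) = -(1/4)t^3 + t^2 + (15/4)t - 9/2
  4·L_3(t) = (1/45)t^3 - (7/45)t + 2/15
Adding term by term: -(41/180)t^3 + (4/5)t^2 + (187/36)t - 203/30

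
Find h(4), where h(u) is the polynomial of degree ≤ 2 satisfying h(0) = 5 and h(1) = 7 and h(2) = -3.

-59

L_0(4) = (3)·(2)/[(-1)·(-2)] = 3
L_1(4) = (4)·(2)/[(1)·(-1)] = -8
L_2(4) = (4)·(3)/[(2)·(1)] = 6
Sum: 5·(3) + 7·(-8) + (-3)·(6) = -59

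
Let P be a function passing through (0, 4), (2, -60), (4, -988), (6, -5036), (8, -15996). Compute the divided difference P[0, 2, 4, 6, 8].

P[0,2] = (-60 - 4) / (2 - 0) = -32
P[2,4] = (-988 - (-60)) / (4 - 2) = -464
P[4,6] = (-5036 - (-988)) / (6 - 4) = -2024
P[6,8] = (-15996 - (-5036)) / (8 - 6) = -5480
P[0,2,4] = (-464 - (-32)) / (4 - 0) = -108
P[2,4,6] = (-2024 - (-464)) / (6 - 2) = -390
P[4,6,8] = (-5480 - (-2024)) / (8 - 4) = -864
P[0,2,4,6] = (-390 - (-108)) / (6 - 0) = -47
P[2,4,6,8] = (-864 - (-390)) / (8 - 2) = -79
P[0,2,4,6,8] = (-79 - (-47)) / (8 - 0) = -4

-4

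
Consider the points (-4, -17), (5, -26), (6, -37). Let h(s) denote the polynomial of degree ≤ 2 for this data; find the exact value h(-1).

L_0(-1) = (-6)·(-7)/[(-9)·(-10)] = 7/15
L_1(-1) = (3)·(-7)/[(9)·(-1)] = 7/3
L_2(-1) = (3)·(-6)/[(10)·(1)] = -9/5
Sum: (-17)·(7/15) + (-26)·(7/3) + (-37)·(-9/5) = -2

-2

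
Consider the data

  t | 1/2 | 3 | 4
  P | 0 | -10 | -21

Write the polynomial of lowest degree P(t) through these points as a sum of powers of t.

Build the Lagrange basis polynomials:
L_0(t) = (t - 3)(t - 4) / [35/4] = (4/35)t^2 - (4/5)t + 48/35
L_1(t) = (t - 1/2)(t - 4) / [-5/2] = -(2/5)t^2 + (9/5)t - 4/5
L_2(t) = (t - 1/2)(t - 3) / [7/2] = (2/7)t^2 - t + 3/7
P(t) = 0·L_0 + (-10)·L_1 + (-21)·L_2
  0·L_0(t) = 0
  (-10)·L_1(t) = 4t^2 - 18t + 8
  (-21)·L_2(t) = -6t^2 + 21t - 9
Adding term by term: -2t^2 + 3t - 1

P(t) = -2t^2 + 3t - 1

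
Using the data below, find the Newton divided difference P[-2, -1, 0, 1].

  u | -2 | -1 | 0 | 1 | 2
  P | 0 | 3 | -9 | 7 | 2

43/6

P[-2,-1] = (3 - 0) / (-1 - (-2)) = 3
P[-1,0] = (-9 - 3) / (0 - (-1)) = -12
P[0,1] = (7 - (-9)) / (1 - 0) = 16
P[-2,-1,0] = (-12 - 3) / (0 - (-2)) = -15/2
P[-1,0,1] = (16 - (-12)) / (1 - (-1)) = 14
P[-2,-1,0,1] = (14 - (-15/2)) / (1 - (-2)) = 43/6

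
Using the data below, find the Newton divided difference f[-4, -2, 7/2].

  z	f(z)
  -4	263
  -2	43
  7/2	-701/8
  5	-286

23/2

f[-4,-2] = (43 - 263) / (-2 - (-4)) = -110
f[-2,7/2] = (-701/8 - 43) / (7/2 - (-2)) = -95/4
f[-4,-2,7/2] = (-95/4 - (-110)) / (7/2 - (-4)) = 23/2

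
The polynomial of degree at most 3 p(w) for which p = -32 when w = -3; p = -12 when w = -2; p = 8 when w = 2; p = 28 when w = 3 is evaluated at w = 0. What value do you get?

-2

Evaluate each Lagrange basis at w = 0:
L_0(0) = (2)·(-2)·(-3)/[(-1)·(-5)·(-6)] = -2/5
L_1(0) = (3)·(-2)·(-3)/[(1)·(-4)·(-5)] = 9/10
L_2(0) = (3)·(2)·(-3)/[(5)·(4)·(-1)] = 9/10
L_3(0) = (3)·(2)·(-2)/[(6)·(5)·(1)] = -2/5
Sum: (-32)·(-2/5) + (-12)·(9/10) + 8·(9/10) + 28·(-2/5) = -2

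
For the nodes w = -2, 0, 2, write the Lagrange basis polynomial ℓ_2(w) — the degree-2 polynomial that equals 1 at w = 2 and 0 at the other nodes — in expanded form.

ℓ_2(w) = (1/8)w^2 + (1/4)w

ℓ_2(w) = (w + 2)w / [(4)·(2)]
       = (w^2 + 2w) / (8)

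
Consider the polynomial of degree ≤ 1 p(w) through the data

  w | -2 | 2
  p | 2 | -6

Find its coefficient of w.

-2

The leading coefficient equals the top divided difference p[-2,2].
p[-2,2] = (-6 - 2) / (2 - (-2)) = -2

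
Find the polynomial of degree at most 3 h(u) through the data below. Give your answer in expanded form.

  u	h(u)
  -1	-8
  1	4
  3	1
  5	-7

Build the Lagrange basis polynomials:
L_0(u) = (u - 1)(u - 3)(u - 5) / [-48] = -(1/48)u^3 + (3/16)u^2 - (23/48)u + 5/16
L_1(u) = (u + 1)(u - 3)(u - 5) / [16] = (1/16)u^3 - (7/16)u^2 + (7/16)u + 15/16
L_2(u) = (u + 1)(u - 1)(u - 5) / [-16] = -(1/16)u^3 + (5/16)u^2 + (1/16)u - 5/16
L_3(u) = (u + 1)(u - 1)(u - 3) / [48] = (1/48)u^3 - (1/16)u^2 - (1/48)u + 1/16
h(u) = (-8)·L_0 + 4·L_1 + 1·L_2 + (-7)·L_3
  (-8)·L_0(u) = (1/6)u^3 - (3/2)u^2 + (23/6)u - 5/2
  4·L_1(u) = (1/4)u^3 - (7/4)u^2 + (7/4)u + 15/4
  1·L_2(u) = -(1/16)u^3 + (5/16)u^2 + (1/16)u - 5/16
  (-7)·L_3(u) = -(7/48)u^3 + (7/16)u^2 + (7/48)u - 7/16
Adding term by term: (5/24)u^3 - (5/2)u^2 + (139/24)u + 1/2

h(u) = (5/24)u^3 - (5/2)u^2 + (139/24)u + 1/2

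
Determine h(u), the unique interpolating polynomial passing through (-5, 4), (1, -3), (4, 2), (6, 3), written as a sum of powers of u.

h(u) = -(74/1485)u^3 + (17/54)u^2 + (3383/2970)u - 436/99

L_0(u) = (u - 1)(u - 4)(u - 6) / [-594] = -(1/594)u^3 + (1/54)u^2 - (17/297)u + 4/99
L_1(u) = (u + 5)(u - 4)(u - 6) / [90] = (1/90)u^3 - (1/18)u^2 - (13/45)u + 4/3
L_2(u) = (u + 5)(u - 1)(u - 6) / [-54] = -(1/54)u^3 + (1/27)u^2 + (29/54)u - 5/9
L_3(u) = (u + 5)(u - 1)(u - 4) / [110] = (1/110)u^3 - (21/110)u + 2/11
h(u) = 4·L_0 + (-3)·L_1 + 2·L_2 + 3·L_3
  4·L_0(u) = -(2/297)u^3 + (2/27)u^2 - (68/297)u + 16/99
  (-3)·L_1(u) = -(1/30)u^3 + (1/6)u^2 + (13/15)u - 4
  2·L_2(u) = -(1/27)u^3 + (2/27)u^2 + (29/27)u - 10/9
  3·L_3(u) = (3/110)u^3 - (63/110)u + 6/11
Adding term by term: -(74/1485)u^3 + (17/54)u^2 + (3383/2970)u - 436/99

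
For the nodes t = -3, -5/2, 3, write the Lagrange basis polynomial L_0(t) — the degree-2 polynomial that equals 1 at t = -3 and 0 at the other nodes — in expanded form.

L_0(t) = (1/3)t^2 - (1/6)t - 5/2

L_0(t) = (t + 5/2)(t - 3) / [(-1/2)·(-6)]
       = (t^2 - (1/2)t - 15/2) / (3)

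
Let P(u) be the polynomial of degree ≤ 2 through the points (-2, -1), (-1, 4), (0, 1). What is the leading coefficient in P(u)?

Build the Lagrange basis polynomials:
L_0(u) = (u + 1)u / [2] = (1/2)u^2 + (1/2)u
L_1(u) = (u + 2)u / [-1] = -u^2 - 2u
L_2(u) = (u + 2)(u + 1) / [2] = (1/2)u^2 + (3/2)u + 1
P(u) = (-1)·L_0 + 4·L_1 + 1·L_2
Only the coefficient of u^2 is needed; take it from each L_i and combine:
(-1)·(1/2) + 4·(-1) + 1·(1/2) = -4

-4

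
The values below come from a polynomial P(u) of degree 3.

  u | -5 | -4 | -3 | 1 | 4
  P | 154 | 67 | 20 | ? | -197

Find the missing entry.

The 4 known values determine P uniquely (degree ≤ 3).
Evaluate each Lagrange basis at u = 1:
L_0(1) = (5)·(4)·(-3)/[(-1)·(-2)·(-9)] = 10/3
L_1(1) = (6)·(4)·(-3)/[(1)·(-1)·(-8)] = -9
L_2(1) = (6)·(5)·(-3)/[(2)·(1)·(-7)] = 45/7
L_3(1) = (6)·(5)·(4)/[(9)·(8)·(7)] = 5/21
Sum: 154·(10/3) + 67·(-9) + 20·(45/7) + (-197)·(5/21) = -8

-8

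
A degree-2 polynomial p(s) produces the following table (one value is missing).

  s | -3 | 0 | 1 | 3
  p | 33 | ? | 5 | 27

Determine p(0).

The 3 known values determine p uniquely (degree ≤ 2).
L_0(0) = (-1)·(-3)/[(-4)·(-6)] = 1/8
L_1(0) = (3)·(-3)/[(4)·(-2)] = 9/8
L_2(0) = (3)·(-1)/[(6)·(2)] = -1/4
Sum: 33·(1/8) + 5·(9/8) + 27·(-1/4) = 3

3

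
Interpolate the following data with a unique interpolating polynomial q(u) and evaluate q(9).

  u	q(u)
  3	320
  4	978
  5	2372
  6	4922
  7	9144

Evaluate each Lagrange basis at u = 9:
L_0(9) = (5)·(4)·(3)·(2)/[(-1)·(-2)·(-3)·(-4)] = 5
L_1(9) = (6)·(4)·(3)·(2)/[(1)·(-1)·(-2)·(-3)] = -24
L_2(9) = (6)·(5)·(3)·(2)/[(2)·(1)·(-1)·(-2)] = 45
L_3(9) = (6)·(5)·(4)·(2)/[(3)·(2)·(1)·(-1)] = -40
L_4(9) = (6)·(5)·(4)·(3)/[(4)·(3)·(2)·(1)] = 15
Sum: 320·(5) + 978·(-24) + 2372·(45) + 4922·(-40) + 9144·(15) = 25148

25148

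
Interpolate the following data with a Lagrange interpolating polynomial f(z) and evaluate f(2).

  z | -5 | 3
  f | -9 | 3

Evaluate each Lagrange basis at z = 2:
L_0(2) = (-1)/[(-8)] = 1/8
L_1(2) = (7)/[(8)] = 7/8
Sum: (-9)·(1/8) + 3·(7/8) = 3/2

3/2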